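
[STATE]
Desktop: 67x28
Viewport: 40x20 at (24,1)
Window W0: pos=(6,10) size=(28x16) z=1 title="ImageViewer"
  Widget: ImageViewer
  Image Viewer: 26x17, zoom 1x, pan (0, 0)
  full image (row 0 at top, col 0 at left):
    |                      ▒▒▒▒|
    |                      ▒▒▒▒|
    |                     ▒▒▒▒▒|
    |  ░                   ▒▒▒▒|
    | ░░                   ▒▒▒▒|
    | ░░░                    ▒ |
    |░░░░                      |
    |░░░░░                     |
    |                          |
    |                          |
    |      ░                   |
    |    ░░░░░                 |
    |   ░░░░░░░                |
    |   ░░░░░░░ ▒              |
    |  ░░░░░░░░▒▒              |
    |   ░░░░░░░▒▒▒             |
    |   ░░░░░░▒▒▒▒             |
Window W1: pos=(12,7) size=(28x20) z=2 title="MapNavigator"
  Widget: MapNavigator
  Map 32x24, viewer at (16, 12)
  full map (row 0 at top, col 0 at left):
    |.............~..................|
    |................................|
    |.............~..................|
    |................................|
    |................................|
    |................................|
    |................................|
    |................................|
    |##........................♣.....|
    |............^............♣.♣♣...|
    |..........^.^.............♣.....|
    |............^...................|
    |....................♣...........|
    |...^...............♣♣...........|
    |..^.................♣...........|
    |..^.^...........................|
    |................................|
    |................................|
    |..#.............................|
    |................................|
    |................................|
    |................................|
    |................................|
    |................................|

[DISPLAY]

                                        
                                        
                                        
                                        
                                        
                                        
━━━━━━━━━━━━━━━┓                        
or             ┃                        
───────────────┨                        
...............┃                        
...............┃                        
...............┃                        
...............┃                        
............♣..┃                        
...........♣.♣♣┃                        
............♣..┃                        
...............┃                        
..@...♣........┃                        
.....♣♣........┃                        
......♣........┃                        


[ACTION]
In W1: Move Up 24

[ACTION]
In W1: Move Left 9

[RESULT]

                                        
                                        
                                        
                                        
                                        
                                        
━━━━━━━━━━━━━━━┓                        
or             ┃                        
───────────────┨                        
               ┃                        
               ┃                        
               ┃                        
               ┃                        
               ┃                        
               ┃                        
               ┃                        
               ┃                        
..@.....~......┃                        
...............┃                        
........~......┃                        


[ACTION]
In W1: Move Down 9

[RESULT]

                                        
                                        
                                        
                                        
                                        
                                        
━━━━━━━━━━━━━━━┓                        
or             ┃                        
───────────────┨                        
...............┃                        
........~......┃                        
...............┃                        
...............┃                        
...............┃                        
...............┃                        
...............┃                        
...............┃                        
..@....^.......┃                        
.....^.^.......┃                        
.......^.......┃                        


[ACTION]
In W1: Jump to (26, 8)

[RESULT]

                                        
                                        
                                        
                                        
                                        
                                        
━━━━━━━━━━━━━━━┓                        
or             ┃                        
───────────────┨                        
........       ┃                        
........       ┃                        
........       ┃                        
........       ┃                        
........       ┃                        
........       ┃                        
........       ┃                        
........       ┃                        
..@.....       ┃                        
.♣.♣♣...       ┃                        
..♣.....       ┃                        


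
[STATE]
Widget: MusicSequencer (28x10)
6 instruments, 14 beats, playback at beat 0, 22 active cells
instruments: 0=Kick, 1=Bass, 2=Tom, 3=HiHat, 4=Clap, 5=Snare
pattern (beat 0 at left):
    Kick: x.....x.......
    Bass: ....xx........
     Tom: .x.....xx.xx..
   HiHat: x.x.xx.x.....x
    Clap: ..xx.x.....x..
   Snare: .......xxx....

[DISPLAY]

      ▼1234567890123        
  Kick█·····█·······        
  Bass····██········        
   Tom·█·····██·██··        
 HiHat█·█·██·█·····█        
  Clap··██·█·····█··        
 Snare·······███····        
                            
                            
                            


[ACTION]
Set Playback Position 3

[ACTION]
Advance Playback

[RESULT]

      0123▼567890123        
  Kick█·····█·······        
  Bass····██········        
   Tom·█·····██·██··        
 HiHat█·█·██·█·····█        
  Clap··██·█·····█··        
 Snare·······███····        
                            
                            
                            


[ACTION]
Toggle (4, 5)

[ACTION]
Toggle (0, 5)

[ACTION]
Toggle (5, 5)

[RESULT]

      0123▼567890123        
  Kick█····██·······        
  Bass····██········        
   Tom·█·····██·██··        
 HiHat█·█·██·█·····█        
  Clap··██·······█··        
 Snare·····█·███····        
                            
                            
                            


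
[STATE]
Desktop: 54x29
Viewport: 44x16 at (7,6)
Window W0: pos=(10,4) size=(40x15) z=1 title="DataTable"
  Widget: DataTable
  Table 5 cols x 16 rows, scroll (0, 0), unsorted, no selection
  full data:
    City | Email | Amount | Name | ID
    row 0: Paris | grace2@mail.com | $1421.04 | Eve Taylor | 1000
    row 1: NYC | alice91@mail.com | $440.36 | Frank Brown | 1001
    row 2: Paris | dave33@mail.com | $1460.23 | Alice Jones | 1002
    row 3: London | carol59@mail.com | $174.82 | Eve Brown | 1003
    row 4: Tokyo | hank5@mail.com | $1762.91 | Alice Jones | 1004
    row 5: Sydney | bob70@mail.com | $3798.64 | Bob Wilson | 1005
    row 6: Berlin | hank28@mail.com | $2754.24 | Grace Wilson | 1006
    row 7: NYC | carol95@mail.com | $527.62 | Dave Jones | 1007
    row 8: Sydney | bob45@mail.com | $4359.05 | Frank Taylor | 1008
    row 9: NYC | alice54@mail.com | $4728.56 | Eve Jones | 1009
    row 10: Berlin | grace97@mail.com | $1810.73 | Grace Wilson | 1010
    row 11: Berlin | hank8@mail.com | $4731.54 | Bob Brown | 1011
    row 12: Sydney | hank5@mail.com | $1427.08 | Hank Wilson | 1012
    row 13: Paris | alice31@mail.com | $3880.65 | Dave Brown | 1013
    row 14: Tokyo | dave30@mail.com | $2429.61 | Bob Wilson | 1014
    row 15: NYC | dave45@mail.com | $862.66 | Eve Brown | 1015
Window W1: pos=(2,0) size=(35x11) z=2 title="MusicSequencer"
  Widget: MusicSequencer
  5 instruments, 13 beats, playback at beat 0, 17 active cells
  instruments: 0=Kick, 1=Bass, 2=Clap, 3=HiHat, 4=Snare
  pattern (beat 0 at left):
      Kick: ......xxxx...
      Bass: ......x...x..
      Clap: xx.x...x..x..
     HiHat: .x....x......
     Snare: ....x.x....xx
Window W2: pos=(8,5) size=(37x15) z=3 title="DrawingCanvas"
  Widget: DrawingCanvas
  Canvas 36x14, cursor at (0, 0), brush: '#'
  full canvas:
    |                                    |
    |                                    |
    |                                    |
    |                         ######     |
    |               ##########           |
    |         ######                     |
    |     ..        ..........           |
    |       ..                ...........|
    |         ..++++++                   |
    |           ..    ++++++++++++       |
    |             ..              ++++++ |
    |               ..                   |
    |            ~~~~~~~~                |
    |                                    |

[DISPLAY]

a┃ DrawingCanvas                     ┃────┨ 
a┠───────────────────────────────────┨ame ┃ 
r┃+                                  ┃────┃ 
 ┃                                   ┃ve T┃ 
━┃                                   ┃rank┃ 
 ┃                         ######    ┃lice┃ 
 ┃               ##########          ┃ve B┃ 
 ┃         ######                    ┃lice┃ 
 ┃     ..        ..........          ┃ob W┃ 
 ┃       ..                ..........┃race┃ 
 ┃         ..++++++                  ┃ave ┃ 
 ┃           ..    ++++++++++++      ┃rank┃ 
 ┃             ..              ++++++┃━━━━┛ 
 ┗━━━━━━━━━━━━━━━━━━━━━━━━━━━━━━━━━━━┛      
                                            
                                            


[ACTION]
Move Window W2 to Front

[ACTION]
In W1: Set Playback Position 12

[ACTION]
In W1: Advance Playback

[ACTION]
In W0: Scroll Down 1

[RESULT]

a┃ DrawingCanvas                     ┃────┨ 
a┠───────────────────────────────────┨ame ┃ 
r┃+                                  ┃────┃ 
 ┃                                   ┃rank┃ 
━┃                                   ┃lice┃ 
 ┃                         ######    ┃ve B┃ 
 ┃               ##########          ┃lice┃ 
 ┃         ######                    ┃ob W┃ 
 ┃     ..        ..........          ┃race┃ 
 ┃       ..                ..........┃ave ┃ 
 ┃         ..++++++                  ┃rank┃ 
 ┃           ..    ++++++++++++      ┃ve J┃ 
 ┃             ..              ++++++┃━━━━┛ 
 ┗━━━━━━━━━━━━━━━━━━━━━━━━━━━━━━━━━━━┛      
                                            
                                            


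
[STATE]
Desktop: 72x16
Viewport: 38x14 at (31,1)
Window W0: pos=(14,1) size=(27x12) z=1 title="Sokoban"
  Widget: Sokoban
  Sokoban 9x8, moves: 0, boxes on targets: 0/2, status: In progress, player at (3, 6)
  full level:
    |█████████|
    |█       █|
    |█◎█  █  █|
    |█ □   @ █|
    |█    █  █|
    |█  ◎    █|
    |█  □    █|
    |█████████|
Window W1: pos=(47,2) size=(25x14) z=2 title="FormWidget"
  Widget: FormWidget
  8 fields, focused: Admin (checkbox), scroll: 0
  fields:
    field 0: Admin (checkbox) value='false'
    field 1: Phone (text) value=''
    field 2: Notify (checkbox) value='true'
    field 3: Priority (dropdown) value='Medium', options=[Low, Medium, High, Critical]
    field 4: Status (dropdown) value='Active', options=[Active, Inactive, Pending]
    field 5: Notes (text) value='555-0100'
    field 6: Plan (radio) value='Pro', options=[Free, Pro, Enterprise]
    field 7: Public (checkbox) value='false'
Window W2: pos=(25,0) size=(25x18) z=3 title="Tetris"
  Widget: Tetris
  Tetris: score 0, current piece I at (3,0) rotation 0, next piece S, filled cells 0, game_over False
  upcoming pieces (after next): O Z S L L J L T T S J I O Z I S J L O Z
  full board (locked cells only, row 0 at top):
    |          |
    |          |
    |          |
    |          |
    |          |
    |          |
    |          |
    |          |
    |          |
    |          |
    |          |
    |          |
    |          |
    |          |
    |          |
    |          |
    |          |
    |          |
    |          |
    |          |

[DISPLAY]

is                ┃                   
──────────────────┨━━━━━━━━━━━━━━━━━━━
     │Next:       ┃ormWidget          
     │ ░░         ┃───────────────────
     │░░          ┃Admin:      [ ]    
     │            ┃Phone:      [      
     │            ┃Notify:     [x]    
     │            ┃Priority:   [Medium
     │Score:      ┃Status:     [Active
     │0           ┃Notes:      [555-01
     │            ┃Plan:       ( ) Fre
     │            ┃Public:     [ ]    
     │            ┃                   
     │            ┃                   


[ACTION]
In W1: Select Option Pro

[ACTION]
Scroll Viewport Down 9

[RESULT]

──────────────────┨━━━━━━━━━━━━━━━━━━━
     │Next:       ┃ormWidget          
     │ ░░         ┃───────────────────
     │░░          ┃Admin:      [ ]    
     │            ┃Phone:      [      
     │            ┃Notify:     [x]    
     │            ┃Priority:   [Medium
     │Score:      ┃Status:     [Active
     │0           ┃Notes:      [555-01
     │            ┃Plan:       ( ) Fre
     │            ┃Public:     [ ]    
     │            ┃                   
     │            ┃                   
     │            ┃━━━━━━━━━━━━━━━━━━━


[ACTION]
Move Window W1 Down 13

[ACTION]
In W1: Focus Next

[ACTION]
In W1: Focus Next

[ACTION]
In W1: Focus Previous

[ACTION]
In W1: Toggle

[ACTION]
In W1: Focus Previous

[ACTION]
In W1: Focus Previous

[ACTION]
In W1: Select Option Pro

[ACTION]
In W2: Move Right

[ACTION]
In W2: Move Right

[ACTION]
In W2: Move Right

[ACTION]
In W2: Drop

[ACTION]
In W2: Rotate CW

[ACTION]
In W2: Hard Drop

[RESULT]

──────────────────┨━━━━━━━━━━━━━━━━━━━
     │Next:       ┃ormWidget          
     │▓▓          ┃───────────────────
     │▓▓          ┃Admin:      [ ]    
     │            ┃Phone:      [      
     │            ┃Notify:     [x]    
     │            ┃Priority:   [Medium
     │Score:      ┃Status:     [Active
     │0           ┃Notes:      [555-01
     │            ┃Plan:       ( ) Fre
     │            ┃Public:     [ ]    
 █   │            ┃                   
 █   │            ┃                   
 █   │            ┃━━━━━━━━━━━━━━━━━━━


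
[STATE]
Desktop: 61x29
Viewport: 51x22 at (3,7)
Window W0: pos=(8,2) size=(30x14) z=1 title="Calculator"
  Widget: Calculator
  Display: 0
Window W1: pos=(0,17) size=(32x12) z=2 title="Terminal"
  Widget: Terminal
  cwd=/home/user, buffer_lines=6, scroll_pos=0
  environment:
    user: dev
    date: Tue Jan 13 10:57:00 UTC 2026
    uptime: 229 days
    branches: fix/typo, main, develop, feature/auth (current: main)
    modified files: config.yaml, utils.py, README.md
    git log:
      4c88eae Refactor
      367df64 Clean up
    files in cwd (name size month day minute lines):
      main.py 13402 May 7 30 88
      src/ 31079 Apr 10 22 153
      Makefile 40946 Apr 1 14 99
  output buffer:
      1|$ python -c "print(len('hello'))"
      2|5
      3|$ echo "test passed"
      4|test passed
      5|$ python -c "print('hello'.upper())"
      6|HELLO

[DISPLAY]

     ┃│ 7 │ 8 │ 9 │ ÷ │           ┃                
     ┃├───┼───┼───┼───┤           ┃                
     ┃│ 4 │ 5 │ 6 │ × │           ┃                
     ┃├───┼───┼───┼───┤           ┃                
     ┃│ 1 │ 2 │ 3 │ - │           ┃                
     ┃├───┼───┼───┼───┤           ┃                
     ┃│ 0 │ . │ = │ + │           ┃                
     ┃└───┴───┴───┴───┘           ┃                
     ┗━━━━━━━━━━━━━━━━━━━━━━━━━━━━┛                
                                                   
━━━━━━━━━━━━━━━━━━━━━━━━━━━━┓                      
erminal                     ┃                      
────────────────────────────┨                      
python -c "print(len('hello'┃                      
                            ┃                      
echo "test passed"          ┃                      
st passed                   ┃                      
python -c "print('hello'.upp┃                      
LLO                         ┃                      
█                           ┃                      
                            ┃                      
━━━━━━━━━━━━━━━━━━━━━━━━━━━━┛                      


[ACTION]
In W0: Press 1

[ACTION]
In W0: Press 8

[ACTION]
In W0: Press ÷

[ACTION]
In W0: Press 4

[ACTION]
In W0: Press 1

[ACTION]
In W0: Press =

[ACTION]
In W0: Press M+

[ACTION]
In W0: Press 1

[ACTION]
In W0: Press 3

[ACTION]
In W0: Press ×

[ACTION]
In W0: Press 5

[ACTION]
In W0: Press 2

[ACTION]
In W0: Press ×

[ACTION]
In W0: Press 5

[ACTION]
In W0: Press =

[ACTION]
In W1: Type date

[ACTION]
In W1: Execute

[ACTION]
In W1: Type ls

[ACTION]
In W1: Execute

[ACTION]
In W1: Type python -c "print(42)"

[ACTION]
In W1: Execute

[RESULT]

     ┃│ 7 │ 8 │ 9 │ ÷ │           ┃                
     ┃├───┼───┼───┼───┤           ┃                
     ┃│ 4 │ 5 │ 6 │ × │           ┃                
     ┃├───┼───┼───┼───┤           ┃                
     ┃│ 1 │ 2 │ 3 │ - │           ┃                
     ┃├───┼───┼───┼───┤           ┃                
     ┃│ 0 │ . │ = │ + │           ┃                
     ┃└───┴───┴───┴───┘           ┃                
     ┗━━━━━━━━━━━━━━━━━━━━━━━━━━━━┛                
                                                   
━━━━━━━━━━━━━━━━━━━━━━━━━━━━┓                      
erminal                     ┃                      
────────────────────────────┨                      
LLO                         ┃                      
date                        ┃                      
e Jan 13 10:57:00 UTC 2026  ┃                      
ls                          ┃                      
in.py  src/  Makefile       ┃                      
python -c "print(42)"       ┃                      
                            ┃                      
█                           ┃                      
━━━━━━━━━━━━━━━━━━━━━━━━━━━━┛                      


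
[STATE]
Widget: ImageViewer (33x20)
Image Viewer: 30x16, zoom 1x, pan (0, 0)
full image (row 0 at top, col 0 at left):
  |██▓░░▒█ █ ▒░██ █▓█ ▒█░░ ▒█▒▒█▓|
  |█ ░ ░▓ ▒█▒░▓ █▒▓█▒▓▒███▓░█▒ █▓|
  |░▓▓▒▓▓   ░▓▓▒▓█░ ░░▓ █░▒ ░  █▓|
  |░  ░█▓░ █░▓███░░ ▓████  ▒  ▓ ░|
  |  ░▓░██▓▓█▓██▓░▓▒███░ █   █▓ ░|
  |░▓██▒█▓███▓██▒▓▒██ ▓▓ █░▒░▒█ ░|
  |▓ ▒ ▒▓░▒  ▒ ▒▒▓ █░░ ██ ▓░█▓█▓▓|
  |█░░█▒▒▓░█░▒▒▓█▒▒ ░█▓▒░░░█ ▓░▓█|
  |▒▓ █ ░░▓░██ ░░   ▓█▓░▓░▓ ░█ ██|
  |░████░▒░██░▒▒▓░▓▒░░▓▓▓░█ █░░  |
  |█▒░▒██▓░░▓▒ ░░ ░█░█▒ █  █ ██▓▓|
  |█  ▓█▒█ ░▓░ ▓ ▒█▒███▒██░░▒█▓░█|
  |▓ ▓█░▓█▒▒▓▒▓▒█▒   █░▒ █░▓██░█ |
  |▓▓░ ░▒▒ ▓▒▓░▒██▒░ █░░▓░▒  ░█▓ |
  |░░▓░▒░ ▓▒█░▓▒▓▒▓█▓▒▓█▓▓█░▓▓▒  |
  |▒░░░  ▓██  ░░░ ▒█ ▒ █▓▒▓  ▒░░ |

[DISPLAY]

██▓░░▒█ █ ▒░██ █▓█ ▒█░░ ▒█▒▒█▓   
█ ░ ░▓ ▒█▒░▓ █▒▓█▒▓▒███▓░█▒ █▓   
░▓▓▒▓▓   ░▓▓▒▓█░ ░░▓ █░▒ ░  █▓   
░  ░█▓░ █░▓███░░ ▓████  ▒  ▓ ░   
  ░▓░██▓▓█▓██▓░▓▒███░ █   █▓ ░   
░▓██▒█▓███▓██▒▓▒██ ▓▓ █░▒░▒█ ░   
▓ ▒ ▒▓░▒  ▒ ▒▒▓ █░░ ██ ▓░█▓█▓▓   
█░░█▒▒▓░█░▒▒▓█▒▒ ░█▓▒░░░█ ▓░▓█   
▒▓ █ ░░▓░██ ░░   ▓█▓░▓░▓ ░█ ██   
░████░▒░██░▒▒▓░▓▒░░▓▓▓░█ █░░     
█▒░▒██▓░░▓▒ ░░ ░█░█▒ █  █ ██▓▓   
█  ▓█▒█ ░▓░ ▓ ▒█▒███▒██░░▒█▓░█   
▓ ▓█░▓█▒▒▓▒▓▒█▒   █░▒ █░▓██░█    
▓▓░ ░▒▒ ▓▒▓░▒██▒░ █░░▓░▒  ░█▓    
░░▓░▒░ ▓▒█░▓▒▓▒▓█▓▒▓█▓▓█░▓▓▒     
▒░░░  ▓██  ░░░ ▒█ ▒ █▓▒▓  ▒░░    
                                 
                                 
                                 
                                 


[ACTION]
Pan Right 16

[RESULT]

▓█ ▒█░░ ▒█▒▒█▓                   
█▒▓▒███▓░█▒ █▓                   
 ░░▓ █░▒ ░  █▓                   
 ▓████  ▒  ▓ ░                   
▒███░ █   █▓ ░                   
██ ▓▓ █░▒░▒█ ░                   
█░░ ██ ▓░█▓█▓▓                   
 ░█▓▒░░░█ ▓░▓█                   
 ▓█▓░▓░▓ ░█ ██                   
▒░░▓▓▓░█ █░░                     
█░█▒ █  █ ██▓▓                   
▒███▒██░░▒█▓░█                   
  █░▒ █░▓██░█                    
░ █░░▓░▒  ░█▓                    
█▓▒▓█▓▓█░▓▓▒                     
█ ▒ █▓▒▓  ▒░░                    
                                 
                                 
                                 
                                 


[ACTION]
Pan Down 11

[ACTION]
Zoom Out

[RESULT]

▒███▒██░░▒█▓░█                   
  █░▒ █░▓██░█                    
░ █░░▓░▒  ░█▓                    
█▓▒▓█▓▓█░▓▓▒                     
█ ▒ █▓▒▓  ▒░░                    
                                 
                                 
                                 
                                 
                                 
                                 
                                 
                                 
                                 
                                 
                                 
                                 
                                 
                                 
                                 


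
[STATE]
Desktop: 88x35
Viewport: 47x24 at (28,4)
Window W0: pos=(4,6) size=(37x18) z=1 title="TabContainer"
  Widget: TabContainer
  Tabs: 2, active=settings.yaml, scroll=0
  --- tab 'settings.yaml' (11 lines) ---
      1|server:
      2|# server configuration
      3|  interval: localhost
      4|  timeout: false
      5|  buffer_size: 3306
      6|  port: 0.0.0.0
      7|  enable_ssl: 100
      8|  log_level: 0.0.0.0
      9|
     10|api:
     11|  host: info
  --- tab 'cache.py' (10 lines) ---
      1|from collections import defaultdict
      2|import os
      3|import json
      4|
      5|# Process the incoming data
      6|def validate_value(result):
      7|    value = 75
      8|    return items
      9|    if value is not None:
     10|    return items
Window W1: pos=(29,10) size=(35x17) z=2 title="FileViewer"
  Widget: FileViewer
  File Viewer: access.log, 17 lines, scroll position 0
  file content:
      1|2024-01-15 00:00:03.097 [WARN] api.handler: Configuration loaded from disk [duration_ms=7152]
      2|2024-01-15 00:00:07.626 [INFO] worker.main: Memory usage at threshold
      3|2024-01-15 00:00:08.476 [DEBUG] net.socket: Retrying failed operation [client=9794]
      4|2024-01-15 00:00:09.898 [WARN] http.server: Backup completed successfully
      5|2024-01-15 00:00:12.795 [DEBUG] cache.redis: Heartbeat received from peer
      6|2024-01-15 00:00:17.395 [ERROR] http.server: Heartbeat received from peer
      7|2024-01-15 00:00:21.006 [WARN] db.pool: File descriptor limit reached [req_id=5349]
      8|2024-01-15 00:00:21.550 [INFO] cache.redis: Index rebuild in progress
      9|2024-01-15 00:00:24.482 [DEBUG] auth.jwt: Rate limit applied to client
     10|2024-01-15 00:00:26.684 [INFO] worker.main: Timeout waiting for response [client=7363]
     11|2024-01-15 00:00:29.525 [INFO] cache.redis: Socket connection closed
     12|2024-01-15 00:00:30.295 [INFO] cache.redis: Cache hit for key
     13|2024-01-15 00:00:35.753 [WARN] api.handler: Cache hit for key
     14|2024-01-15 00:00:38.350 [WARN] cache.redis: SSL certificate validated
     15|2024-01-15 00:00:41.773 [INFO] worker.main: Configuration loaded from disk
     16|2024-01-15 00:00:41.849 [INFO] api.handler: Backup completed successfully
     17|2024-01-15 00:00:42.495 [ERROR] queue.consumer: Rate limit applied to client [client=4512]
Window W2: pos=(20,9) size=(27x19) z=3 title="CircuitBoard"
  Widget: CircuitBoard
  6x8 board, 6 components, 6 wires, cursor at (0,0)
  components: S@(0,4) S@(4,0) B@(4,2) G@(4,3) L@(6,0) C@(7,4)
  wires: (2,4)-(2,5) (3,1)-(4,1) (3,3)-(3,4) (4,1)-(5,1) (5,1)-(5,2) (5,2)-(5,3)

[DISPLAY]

                                               
                                               
━━━━━━━━━━━━┓                                  
            ┃                                  
────────────┨                                  
━━━━━━━━━━━━━━━━━━┓                            
tBoard            ┃━━━━━━━━━━━━━━━━┓           
──────────────────┨                ┃           
2 3 4 5           ┃────────────────┨           
             S    ┃03.097 [WARN] a▲┃           
                  ┃07.626 [INFO] w█┃           
                  ┃08.476 [DEBUG] ░┃           
                  ┃09.898 [WARN] h░┃           
             · ─ ·┃12.795 [DEBUG] ░┃           
                  ┃17.395 [ERROR] ░┃           
 ·       · ─ ·    ┃21.006 [WARN] d░┃           
 │                ┃21.550 [INFO] c░┃           
 ·   B   G        ┃24.482 [DEBUG] ░┃           
 │                ┃26.684 [INFO] w░┃           
 · ─ · ─ ·        ┃29.525 [INFO] c░┃           
                  ┃30.295 [INFO] c░┃           
                  ┃35.753 [WARN] a▼┃           
                  ┃━━━━━━━━━━━━━━━━┛           
━━━━━━━━━━━━━━━━━━┛                            


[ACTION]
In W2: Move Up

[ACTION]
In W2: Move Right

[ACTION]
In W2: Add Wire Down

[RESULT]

                                               
                                               
━━━━━━━━━━━━┓                                  
            ┃                                  
────────────┨                                  
━━━━━━━━━━━━━━━━━━┓                            
tBoard            ┃━━━━━━━━━━━━━━━━┓           
──────────────────┨                ┃           
2 3 4 5           ┃────────────────┨           
[.]          S    ┃03.097 [WARN] a▲┃           
 │                ┃07.626 [INFO] w█┃           
 ·                ┃08.476 [DEBUG] ░┃           
                  ┃09.898 [WARN] h░┃           
             · ─ ·┃12.795 [DEBUG] ░┃           
                  ┃17.395 [ERROR] ░┃           
 ·       · ─ ·    ┃21.006 [WARN] d░┃           
 │                ┃21.550 [INFO] c░┃           
 ·   B   G        ┃24.482 [DEBUG] ░┃           
 │                ┃26.684 [INFO] w░┃           
 · ─ · ─ ·        ┃29.525 [INFO] c░┃           
                  ┃30.295 [INFO] c░┃           
                  ┃35.753 [WARN] a▼┃           
                  ┃━━━━━━━━━━━━━━━━┛           
━━━━━━━━━━━━━━━━━━┛                            


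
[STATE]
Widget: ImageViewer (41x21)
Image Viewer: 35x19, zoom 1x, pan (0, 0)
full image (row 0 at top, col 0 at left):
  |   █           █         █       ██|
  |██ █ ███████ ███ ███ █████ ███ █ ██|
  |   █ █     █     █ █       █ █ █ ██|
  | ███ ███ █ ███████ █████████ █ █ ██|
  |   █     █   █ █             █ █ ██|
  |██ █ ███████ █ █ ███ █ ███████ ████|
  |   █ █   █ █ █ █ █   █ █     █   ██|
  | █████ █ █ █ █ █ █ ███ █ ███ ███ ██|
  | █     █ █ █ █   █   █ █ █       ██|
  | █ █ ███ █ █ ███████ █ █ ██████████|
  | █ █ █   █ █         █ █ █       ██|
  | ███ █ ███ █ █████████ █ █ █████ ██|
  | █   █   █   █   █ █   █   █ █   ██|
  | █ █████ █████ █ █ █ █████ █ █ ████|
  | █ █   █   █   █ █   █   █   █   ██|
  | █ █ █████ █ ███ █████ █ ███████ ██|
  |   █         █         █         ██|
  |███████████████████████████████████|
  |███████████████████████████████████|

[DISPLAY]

   █           █         █       ██      
██ █ ███████ ███ ███ █████ ███ █ ██      
   █ █     █     █ █       █ █ █ ██      
 ███ ███ █ ███████ █████████ █ █ ██      
   █     █   █ █             █ █ ██      
██ █ ███████ █ █ ███ █ ███████ ████      
   █ █   █ █ █ █ █   █ █     █   ██      
 █████ █ █ █ █ █ █ ███ █ ███ ███ ██      
 █     █ █ █ █   █   █ █ █       ██      
 █ █ ███ █ █ ███████ █ █ ██████████      
 █ █ █   █ █         █ █ █       ██      
 ███ █ ███ █ █████████ █ █ █████ ██      
 █   █   █   █   █ █   █   █ █   ██      
 █ █████ █████ █ █ █ █████ █ █ ████      
 █ █   █   █   █ █   █   █   █   ██      
 █ █ █████ █ ███ █████ █ ███████ ██      
   █         █         █         ██      
███████████████████████████████████      
███████████████████████████████████      
                                         
                                         


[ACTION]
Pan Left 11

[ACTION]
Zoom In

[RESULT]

      ██                      ██         
      ██                      ██         
████  ██  ██████████████  ██████  ██████ 
████  ██  ██████████████  ██████  ██████ 
      ██  ██          ██          ██  ██ 
      ██  ██          ██          ██  ██ 
  ██████  ██████  ██  ██████████████  ███
  ██████  ██████  ██  ██████████████  ███
      ██          ██      ██  ██         
      ██          ██      ██  ██         
████  ██  ██████████████  ██  ██  ██████ 
████  ██  ██████████████  ██  ██  ██████ 
      ██  ██      ██  ██  ██  ██  ██     
      ██  ██      ██  ██  ██  ██  ██     
  ██████████  ██  ██  ██  ██  ██  ██  ███
  ██████████  ██  ██  ██  ██  ██  ██  ███
  ██          ██  ██  ██  ██      ██     
  ██          ██  ██  ██  ██      ██     
  ██  ██  ██████  ██  ██  ██████████████ 
  ██  ██  ██████  ██  ██  ██████████████ 
  ██  ██  ██      ██  ██                 


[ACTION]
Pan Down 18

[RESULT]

  ██  ██  ██████  ██  ██  ██████████████ 
  ██  ██  ██████  ██  ██  ██████████████ 
  ██  ██  ██      ██  ██                 
  ██  ██  ██      ██  ██                 
  ██████  ██  ██████  ██  ███████████████
  ██████  ██  ██████  ██  ███████████████
  ██      ██      ██      ██      ██  ██ 
  ██      ██      ██      ██      ██  ██ 
  ██  ██████████  ██████████  ██  ██  ██ 
  ██  ██████████  ██████████  ██  ██  ██ 
  ██  ██      ██      ██      ██  ██     
  ██  ██      ██      ██      ██  ██     
  ██  ██  ██████████  ██  ██████  ███████
  ██  ██  ██████████  ██  ██████  ███████
      ██                  ██             
      ██                  ██             
█████████████████████████████████████████
█████████████████████████████████████████
█████████████████████████████████████████
█████████████████████████████████████████
                                         


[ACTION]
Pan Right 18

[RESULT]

██  ██  ██████████████  ██  ██  █████████
██  ██  ██████████████  ██  ██  █████████
██  ██                  ██  ██  ██       
██  ██                  ██  ██  ██       
██  ██  ██████████████████  ██  ██  █████
██  ██  ██████████████████  ██  ██  █████
██      ██      ██  ██      ██      ██  █
██      ██      ██  ██      ██      ██  █
██████████  ██  ██  ██  ██████████  ██  █
██████████  ██  ██  ██  ██████████  ██  █
    ██      ██  ██      ██      ██      █
    ██      ██  ██      ██      ██      █
██  ██  ██████  ██████████  ██  █████████
██  ██  ██████  ██████████  ██  █████████
        ██                  ██           
        ██                  ██           
█████████████████████████████████████████
█████████████████████████████████████████
█████████████████████████████████████████
█████████████████████████████████████████
                                         


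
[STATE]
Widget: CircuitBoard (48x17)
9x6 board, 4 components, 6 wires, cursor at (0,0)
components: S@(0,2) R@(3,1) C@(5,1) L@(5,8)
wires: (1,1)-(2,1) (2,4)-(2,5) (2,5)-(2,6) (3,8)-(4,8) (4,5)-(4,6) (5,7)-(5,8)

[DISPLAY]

   0 1 2 3 4 5 6 7 8                            
0  [.]      S                                   
                                                
1       ·                                       
        │                                       
2       ·           · ─ · ─ ·                   
                                                
3       R                           ·           
                                    │           
4                       · ─ ·       ·           
                                                
5       C                       · ─ L           
Cursor: (0,0)                                   
                                                
                                                
                                                
                                                


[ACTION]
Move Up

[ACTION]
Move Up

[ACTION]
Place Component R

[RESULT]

   0 1 2 3 4 5 6 7 8                            
0  [R]      S                                   
                                                
1       ·                                       
        │                                       
2       ·           · ─ · ─ ·                   
                                                
3       R                           ·           
                                    │           
4                       · ─ ·       ·           
                                                
5       C                       · ─ L           
Cursor: (0,0)                                   
                                                
                                                
                                                
                                                
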